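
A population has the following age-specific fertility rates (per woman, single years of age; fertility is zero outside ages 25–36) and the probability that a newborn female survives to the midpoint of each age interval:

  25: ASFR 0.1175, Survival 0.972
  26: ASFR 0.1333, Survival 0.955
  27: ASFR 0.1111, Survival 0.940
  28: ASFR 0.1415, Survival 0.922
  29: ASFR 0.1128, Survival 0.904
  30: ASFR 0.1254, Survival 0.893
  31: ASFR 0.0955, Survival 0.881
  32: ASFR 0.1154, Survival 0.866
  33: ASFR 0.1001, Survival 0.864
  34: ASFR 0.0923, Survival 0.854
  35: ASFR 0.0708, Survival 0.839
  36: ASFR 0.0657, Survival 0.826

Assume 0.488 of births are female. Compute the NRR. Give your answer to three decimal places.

Proportion female at birth = 0.488.
Survival-weighted fertility by age (1·fₓ·Sₓ):
  25: 1 × 0.1175 × 0.972 = 0.11421
  26: 1 × 0.1333 × 0.955 = 0.12730
  27: 1 × 0.1111 × 0.940 = 0.10443
  28: 1 × 0.1415 × 0.922 = 0.13046
  29: 1 × 0.1128 × 0.904 = 0.10197
  30: 1 × 0.1254 × 0.893 = 0.11198
  31: 1 × 0.0955 × 0.881 = 0.08414
  32: 1 × 0.1154 × 0.866 = 0.09994
  33: 1 × 0.1001 × 0.864 = 0.08649
  34: 1 × 0.0923 × 0.854 = 0.07882
  35: 1 × 0.0708 × 0.839 = 0.05940
  36: 1 × 0.0657 × 0.826 = 0.05427
Sum = 1.15341
NRR = 0.488 × 1.15341 = 0.56286

0.563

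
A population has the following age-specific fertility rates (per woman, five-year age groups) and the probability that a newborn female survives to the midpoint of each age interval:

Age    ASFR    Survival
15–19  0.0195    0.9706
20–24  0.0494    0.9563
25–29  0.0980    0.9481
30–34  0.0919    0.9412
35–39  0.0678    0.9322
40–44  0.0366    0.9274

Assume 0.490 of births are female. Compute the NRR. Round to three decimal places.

0.840

Proportion female at birth = 0.490.
Per-age-group product (5 × ASFR × survival probability):
  15–19: 5 × 0.0195 × 0.9706 = 0.09463
  20–24: 5 × 0.0494 × 0.9563 = 0.23621
  25–29: 5 × 0.0980 × 0.9481 = 0.46457
  30–34: 5 × 0.0919 × 0.9412 = 0.43248
  35–39: 5 × 0.0678 × 0.9322 = 0.31602
  40–44: 5 × 0.0366 × 0.9274 = 0.16971
Sum = 1.71362
NRR = 0.490 × 1.71362 = 0.83967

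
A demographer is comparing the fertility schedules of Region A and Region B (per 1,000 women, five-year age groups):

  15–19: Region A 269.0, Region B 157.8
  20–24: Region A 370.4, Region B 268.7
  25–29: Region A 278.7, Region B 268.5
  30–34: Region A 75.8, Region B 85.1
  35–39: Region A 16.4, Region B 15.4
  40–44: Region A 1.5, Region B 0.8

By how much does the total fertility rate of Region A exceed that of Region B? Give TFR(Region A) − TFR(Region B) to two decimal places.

1.08

Region A:
  Sum of ASFRs = 269.0 + 370.4 + 278.7 + 75.8 + 16.4 + 1.5 = 1011.8
  TFR = 5 × 1011.8 / 1000 = 5.059
Region B:
  Sum of ASFRs = 157.8 + 268.7 + 268.5 + 85.1 + 15.4 + 0.8 = 796.3
  TFR = 5 × 796.3 / 1000 = 3.9815
Difference = 5.059 − 3.9815 = 1.0775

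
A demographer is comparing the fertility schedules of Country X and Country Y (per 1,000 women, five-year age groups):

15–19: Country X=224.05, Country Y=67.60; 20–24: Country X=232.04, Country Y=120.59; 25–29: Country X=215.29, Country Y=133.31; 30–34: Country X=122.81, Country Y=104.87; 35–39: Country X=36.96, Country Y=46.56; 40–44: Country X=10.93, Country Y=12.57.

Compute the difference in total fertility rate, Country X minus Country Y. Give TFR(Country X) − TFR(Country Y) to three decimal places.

1.783

Country X:
  Sum of ASFRs = 224.05 + 232.04 + 215.29 + 122.81 + 36.96 + 10.93 = 842.08
  TFR = 5 × 842.08 / 1000 = 4.2104
Country Y:
  Sum of ASFRs = 67.60 + 120.59 + 133.31 + 104.87 + 46.56 + 12.57 = 485.50
  TFR = 5 × 485.50 / 1000 = 2.4275
Difference = 4.2104 − 2.4275 = 1.7829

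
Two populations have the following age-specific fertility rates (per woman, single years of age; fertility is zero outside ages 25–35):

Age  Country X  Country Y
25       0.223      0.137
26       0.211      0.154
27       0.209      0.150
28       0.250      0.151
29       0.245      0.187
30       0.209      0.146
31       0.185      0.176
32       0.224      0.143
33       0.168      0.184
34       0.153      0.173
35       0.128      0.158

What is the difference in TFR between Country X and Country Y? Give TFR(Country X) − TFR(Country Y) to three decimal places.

Country X:
  Sum of ASFRs = 0.223 + 0.211 + 0.209 + 0.250 + 0.245 + 0.209 + 0.185 + 0.224 + 0.168 + 0.153 + 0.128 = 2.205
  TFR = 2.205
Country Y:
  Sum of ASFRs = 0.137 + 0.154 + 0.150 + 0.151 + 0.187 + 0.146 + 0.176 + 0.143 + 0.184 + 0.173 + 0.158 = 1.759
  TFR = 1.759
Difference = 2.205 − 1.759 = 0.446

0.446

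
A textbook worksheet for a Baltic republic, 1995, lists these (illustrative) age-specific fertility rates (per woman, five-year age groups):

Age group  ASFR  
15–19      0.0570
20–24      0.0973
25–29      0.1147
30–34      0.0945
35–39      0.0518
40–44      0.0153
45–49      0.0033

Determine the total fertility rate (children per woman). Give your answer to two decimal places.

2.17

Sum of ASFRs = 0.0570 + 0.0973 + 0.1147 + 0.0945 + 0.0518 + 0.0153 + 0.0033 = 0.4339
TFR = 5 × 0.4339 = 2.1695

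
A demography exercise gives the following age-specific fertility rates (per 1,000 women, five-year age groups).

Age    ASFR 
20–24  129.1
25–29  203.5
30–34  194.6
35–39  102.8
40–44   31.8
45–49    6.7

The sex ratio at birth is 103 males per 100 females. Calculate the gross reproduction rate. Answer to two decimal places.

1.65

Proportion female at birth = 100 / (100 + 103) = 0.49261.
Sum of ASFRs = 129.1 + 203.5 + 194.6 + 102.8 + 31.8 + 6.7 = 668.5
TFR = 5 × 668.5 / 1000 = 3.3425
GRR = 0.49261 × 3.3425 = 1.64655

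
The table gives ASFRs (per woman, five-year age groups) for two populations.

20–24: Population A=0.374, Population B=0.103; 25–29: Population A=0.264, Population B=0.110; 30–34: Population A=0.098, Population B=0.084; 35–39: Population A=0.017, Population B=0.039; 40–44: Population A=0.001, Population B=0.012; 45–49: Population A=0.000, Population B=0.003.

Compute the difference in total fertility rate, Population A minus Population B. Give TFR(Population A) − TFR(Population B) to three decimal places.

2.015

Population A:
  Sum of ASFRs = 0.374 + 0.264 + 0.098 + 0.017 + 0.001 + 0.000 = 0.754
  TFR = 5 × 0.754 = 3.77
Population B:
  Sum of ASFRs = 0.103 + 0.110 + 0.084 + 0.039 + 0.012 + 0.003 = 0.351
  TFR = 5 × 0.351 = 1.755
Difference = 3.77 − 1.755 = 2.015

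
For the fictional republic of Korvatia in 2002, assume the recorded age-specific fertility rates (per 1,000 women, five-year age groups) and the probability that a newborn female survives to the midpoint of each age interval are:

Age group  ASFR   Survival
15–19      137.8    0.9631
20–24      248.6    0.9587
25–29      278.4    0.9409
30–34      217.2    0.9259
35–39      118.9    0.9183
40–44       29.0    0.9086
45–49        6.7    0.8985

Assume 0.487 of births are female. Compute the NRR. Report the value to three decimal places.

Proportion female at birth = 0.487.
Survival-weighted fertility by age (5·fₓ·Sₓ):
  15–19: 5 × 137.8/1000 × 0.9631 = 0.66358
  20–24: 5 × 248.6/1000 × 0.9587 = 1.19166
  25–29: 5 × 278.4/1000 × 0.9409 = 1.30973
  30–34: 5 × 217.2/1000 × 0.9259 = 1.00553
  35–39: 5 × 118.9/1000 × 0.9183 = 0.54593
  40–44: 5 × 29.0/1000 × 0.9086 = 0.13175
  45–49: 5 × 6.7/1000 × 0.8985 = 0.03010
Sum = 4.87828
NRR = 0.487 × 4.87828 = 2.37572

2.376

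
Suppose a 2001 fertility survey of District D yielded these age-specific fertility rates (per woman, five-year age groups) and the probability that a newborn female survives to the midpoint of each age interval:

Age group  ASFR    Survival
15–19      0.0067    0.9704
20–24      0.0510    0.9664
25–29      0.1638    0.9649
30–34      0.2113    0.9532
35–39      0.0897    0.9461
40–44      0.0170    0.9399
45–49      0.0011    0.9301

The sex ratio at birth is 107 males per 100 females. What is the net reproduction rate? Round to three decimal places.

Proportion female at birth = 100 / (100 + 107) = 0.48309.
Survival-weighted fertility by age (5·fₓ·Sₓ):
  15–19: 5 × 0.0067 × 0.9704 = 0.03251
  20–24: 5 × 0.0510 × 0.9664 = 0.24643
  25–29: 5 × 0.1638 × 0.9649 = 0.79025
  30–34: 5 × 0.2113 × 0.9532 = 1.00706
  35–39: 5 × 0.0897 × 0.9461 = 0.42433
  40–44: 5 × 0.0170 × 0.9399 = 0.07989
  45–49: 5 × 0.0011 × 0.9301 = 0.00512
Sum = 2.58559
NRR = 0.48309 × 2.58559 = 1.24907
NRR > 1, so each generation more than replaces itself.

1.249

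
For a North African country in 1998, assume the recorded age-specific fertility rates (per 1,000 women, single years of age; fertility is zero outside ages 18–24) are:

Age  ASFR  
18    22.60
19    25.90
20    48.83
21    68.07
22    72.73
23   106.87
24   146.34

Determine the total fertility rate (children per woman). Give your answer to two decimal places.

0.49

Sum of ASFRs = 22.60 + 25.90 + 48.83 + 68.07 + 72.73 + 106.87 + 146.34 = 491.34
TFR = 491.34 / 1000 = 0.49134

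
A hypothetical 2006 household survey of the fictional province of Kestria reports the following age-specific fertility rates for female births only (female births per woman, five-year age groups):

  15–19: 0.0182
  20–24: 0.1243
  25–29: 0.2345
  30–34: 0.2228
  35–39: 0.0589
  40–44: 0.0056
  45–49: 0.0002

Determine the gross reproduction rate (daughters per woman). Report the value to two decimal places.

Sum of female ASFRs = 0.0182 + 0.1243 + 0.2345 + 0.2228 + 0.0589 + 0.0056 + 0.0002 = 0.6645
GRR = 5 × 0.6645 = 3.3225

3.32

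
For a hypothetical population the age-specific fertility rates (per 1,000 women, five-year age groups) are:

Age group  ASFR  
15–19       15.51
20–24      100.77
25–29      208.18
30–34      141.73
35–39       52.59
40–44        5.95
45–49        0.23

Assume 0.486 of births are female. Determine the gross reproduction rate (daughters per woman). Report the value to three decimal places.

1.276

Proportion female at birth = 0.486.
Sum of ASFRs = 15.51 + 100.77 + 208.18 + 141.73 + 52.59 + 5.95 + 0.23 = 524.96
TFR = 5 × 524.96 / 1000 = 2.6248
GRR = 0.486 × 2.6248 = 1.27565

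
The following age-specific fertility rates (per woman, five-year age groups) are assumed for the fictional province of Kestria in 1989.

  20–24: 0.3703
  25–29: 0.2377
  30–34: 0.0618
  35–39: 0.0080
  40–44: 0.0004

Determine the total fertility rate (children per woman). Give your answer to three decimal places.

Sum of ASFRs = 0.3703 + 0.2377 + 0.0618 + 0.0080 + 0.0004 = 0.6782
TFR = 5 × 0.6782 = 3.391

3.391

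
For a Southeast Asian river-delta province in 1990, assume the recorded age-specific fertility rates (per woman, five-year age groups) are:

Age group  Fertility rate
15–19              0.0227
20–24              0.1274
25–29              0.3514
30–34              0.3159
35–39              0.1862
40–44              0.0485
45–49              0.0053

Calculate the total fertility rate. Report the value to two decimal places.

Sum of ASFRs = 0.0227 + 0.1274 + 0.3514 + 0.3159 + 0.1862 + 0.0485 + 0.0053 = 1.0574
TFR = 5 × 1.0574 = 5.287

5.29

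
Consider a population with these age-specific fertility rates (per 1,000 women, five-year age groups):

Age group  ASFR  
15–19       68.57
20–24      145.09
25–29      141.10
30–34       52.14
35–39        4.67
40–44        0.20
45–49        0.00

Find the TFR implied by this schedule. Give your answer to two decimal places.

2.06

Sum of ASFRs = 68.57 + 145.09 + 141.10 + 52.14 + 4.67 + 0.20 + 0.00 = 411.77
TFR = 5 × 411.77 / 1000 = 2.05885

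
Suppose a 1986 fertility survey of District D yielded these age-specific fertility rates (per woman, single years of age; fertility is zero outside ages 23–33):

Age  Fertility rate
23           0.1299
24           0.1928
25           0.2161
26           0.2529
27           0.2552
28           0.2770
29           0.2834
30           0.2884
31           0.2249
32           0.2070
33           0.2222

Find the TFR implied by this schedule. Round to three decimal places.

Sum of ASFRs = 0.1299 + 0.1928 + 0.2161 + 0.2529 + 0.2552 + 0.2770 + 0.2834 + 0.2884 + 0.2249 + 0.2070 + 0.2222 = 2.5498
TFR = 2.5498

2.550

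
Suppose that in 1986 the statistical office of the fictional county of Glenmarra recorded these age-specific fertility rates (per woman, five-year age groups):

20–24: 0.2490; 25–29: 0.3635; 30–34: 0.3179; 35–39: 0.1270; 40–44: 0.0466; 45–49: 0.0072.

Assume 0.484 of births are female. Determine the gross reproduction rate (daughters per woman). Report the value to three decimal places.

2.689

Proportion female at birth = 0.484.
Sum of ASFRs = 0.2490 + 0.3635 + 0.3179 + 0.1270 + 0.0466 + 0.0072 = 1.1112
TFR = 5 × 1.1112 = 5.556
GRR = 0.484 × 5.556 = 2.68910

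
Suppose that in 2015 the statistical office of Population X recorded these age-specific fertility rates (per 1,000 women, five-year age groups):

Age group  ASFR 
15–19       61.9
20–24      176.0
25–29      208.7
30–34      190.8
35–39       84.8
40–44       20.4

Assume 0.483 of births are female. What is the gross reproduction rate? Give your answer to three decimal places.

1.793

Proportion female at birth = 0.483.
Sum of ASFRs = 61.9 + 176.0 + 208.7 + 190.8 + 84.8 + 20.4 = 742.6
TFR = 5 × 742.6 / 1000 = 3.713
GRR = 0.483 × 3.713 = 1.79338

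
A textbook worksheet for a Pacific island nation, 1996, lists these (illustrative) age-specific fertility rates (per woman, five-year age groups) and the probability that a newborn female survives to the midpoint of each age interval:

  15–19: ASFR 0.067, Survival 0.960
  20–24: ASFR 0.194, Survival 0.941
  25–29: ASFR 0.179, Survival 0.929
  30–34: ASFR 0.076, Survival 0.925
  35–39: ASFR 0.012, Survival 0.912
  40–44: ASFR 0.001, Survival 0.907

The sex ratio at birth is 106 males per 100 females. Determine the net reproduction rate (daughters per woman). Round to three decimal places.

1.202

Proportion female at birth = 100 / (100 + 106) = 0.48544.
Per-age-group product (5 × ASFR × survival probability):
  15–19: 5 × 0.067 × 0.960 = 0.32160
  20–24: 5 × 0.194 × 0.941 = 0.91277
  25–29: 5 × 0.179 × 0.929 = 0.83146
  30–34: 5 × 0.076 × 0.925 = 0.35150
  35–39: 5 × 0.012 × 0.912 = 0.05472
  40–44: 5 × 0.001 × 0.907 = 0.00454
Sum = 2.47659
NRR = 0.48544 × 2.47659 = 1.20224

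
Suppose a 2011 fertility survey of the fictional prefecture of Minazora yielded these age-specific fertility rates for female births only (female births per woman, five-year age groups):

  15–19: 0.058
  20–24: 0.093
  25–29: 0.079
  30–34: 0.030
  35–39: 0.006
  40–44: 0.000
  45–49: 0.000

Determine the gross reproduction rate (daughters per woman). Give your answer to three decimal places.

Sum of female ASFRs = 0.058 + 0.093 + 0.079 + 0.030 + 0.006 + 0.000 + 0.000 = 0.266
GRR = 5 × 0.266 = 1.33

1.330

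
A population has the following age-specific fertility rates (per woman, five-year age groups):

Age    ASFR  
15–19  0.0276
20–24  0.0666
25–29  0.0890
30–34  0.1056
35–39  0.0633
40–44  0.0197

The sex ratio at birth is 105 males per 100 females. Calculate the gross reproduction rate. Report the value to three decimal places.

0.907

Proportion female at birth = 100 / (100 + 105) = 0.48780.
Sum of ASFRs = 0.0276 + 0.0666 + 0.0890 + 0.1056 + 0.0633 + 0.0197 = 0.3718
TFR = 5 × 0.3718 = 1.859
GRR = 0.48780 × 1.859 = 0.90682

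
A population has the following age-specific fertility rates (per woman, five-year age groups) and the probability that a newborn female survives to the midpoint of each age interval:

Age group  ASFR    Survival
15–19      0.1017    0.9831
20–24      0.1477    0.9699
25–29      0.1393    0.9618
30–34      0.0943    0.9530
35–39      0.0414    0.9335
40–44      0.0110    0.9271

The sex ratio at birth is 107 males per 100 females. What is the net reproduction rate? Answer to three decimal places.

Proportion female at birth = 100 / (100 + 107) = 0.48309.
Weighting each age-specific rate by interval width and survival:
  15–19: 5 × 0.1017 × 0.9831 = 0.49991
  20–24: 5 × 0.1477 × 0.9699 = 0.71627
  25–29: 5 × 0.1393 × 0.9618 = 0.66989
  30–34: 5 × 0.0943 × 0.9530 = 0.44934
  35–39: 5 × 0.0414 × 0.9335 = 0.19323
  40–44: 5 × 0.0110 × 0.9271 = 0.05099
Sum = 2.57963
NRR = 0.48309 × 2.57963 = 1.24619
With NRR above 1 the population is above replacement fertility.

1.246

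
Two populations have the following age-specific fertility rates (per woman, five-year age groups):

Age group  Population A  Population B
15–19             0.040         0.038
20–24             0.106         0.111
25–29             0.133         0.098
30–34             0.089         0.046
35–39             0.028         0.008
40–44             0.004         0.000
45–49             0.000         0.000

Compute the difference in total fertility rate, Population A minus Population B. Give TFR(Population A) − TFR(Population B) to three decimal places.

Population A:
  Sum of ASFRs = 0.040 + 0.106 + 0.133 + 0.089 + 0.028 + 0.004 + 0.000 = 0.400
  TFR = 5 × 0.400 = 2
Population B:
  Sum of ASFRs = 0.038 + 0.111 + 0.098 + 0.046 + 0.008 + 0.000 + 0.000 = 0.301
  TFR = 5 × 0.301 = 1.505
Difference = 2 − 1.505 = 0.495

0.495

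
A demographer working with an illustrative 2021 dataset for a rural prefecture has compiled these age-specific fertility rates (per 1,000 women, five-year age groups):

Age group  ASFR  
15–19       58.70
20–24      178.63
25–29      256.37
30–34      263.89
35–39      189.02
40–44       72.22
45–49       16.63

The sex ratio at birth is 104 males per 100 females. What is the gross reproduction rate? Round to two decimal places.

2.54

Proportion female at birth = 100 / (100 + 104) = 0.49020.
Sum of ASFRs = 58.70 + 178.63 + 256.37 + 263.89 + 189.02 + 72.22 + 16.63 = 1035.46
TFR = 5 × 1035.46 / 1000 = 5.1773
GRR = 0.49020 × 5.1773 = 2.53791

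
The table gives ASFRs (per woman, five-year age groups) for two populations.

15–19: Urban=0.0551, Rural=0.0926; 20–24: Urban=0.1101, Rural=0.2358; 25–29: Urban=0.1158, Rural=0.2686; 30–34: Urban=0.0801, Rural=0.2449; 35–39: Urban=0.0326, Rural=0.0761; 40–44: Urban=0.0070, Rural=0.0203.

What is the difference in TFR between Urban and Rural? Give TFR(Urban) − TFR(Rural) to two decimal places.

-2.69

Urban:
  Sum of ASFRs = 0.0551 + 0.1101 + 0.1158 + 0.0801 + 0.0326 + 0.0070 = 0.4007
  TFR = 5 × 0.4007 = 2.0035
Rural:
  Sum of ASFRs = 0.0926 + 0.2358 + 0.2686 + 0.2449 + 0.0761 + 0.0203 = 0.9383
  TFR = 5 × 0.9383 = 4.6915
Difference = 2.0035 − 4.6915 = -2.688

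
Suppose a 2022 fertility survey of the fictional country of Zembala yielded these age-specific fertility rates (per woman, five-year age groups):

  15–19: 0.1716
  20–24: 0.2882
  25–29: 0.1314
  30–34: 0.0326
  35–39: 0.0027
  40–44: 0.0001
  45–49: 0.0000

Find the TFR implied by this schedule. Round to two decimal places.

3.13

Sum of ASFRs = 0.1716 + 0.2882 + 0.1314 + 0.0326 + 0.0027 + 0.0001 + 0.0000 = 0.6266
TFR = 5 × 0.6266 = 3.133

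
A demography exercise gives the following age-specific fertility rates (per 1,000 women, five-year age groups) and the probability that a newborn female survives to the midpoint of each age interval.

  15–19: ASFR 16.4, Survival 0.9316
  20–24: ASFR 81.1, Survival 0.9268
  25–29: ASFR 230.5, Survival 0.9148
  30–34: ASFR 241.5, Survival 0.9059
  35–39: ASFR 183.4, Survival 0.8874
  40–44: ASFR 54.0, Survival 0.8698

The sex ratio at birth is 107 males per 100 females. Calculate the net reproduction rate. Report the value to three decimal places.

1.763

Proportion female at birth = 100 / (100 + 107) = 0.48309.
Survival-weighted fertility by age (5·fₓ·Sₓ):
  15–19: 5 × 16.4/1000 × 0.9316 = 0.07639
  20–24: 5 × 81.1/1000 × 0.9268 = 0.37582
  25–29: 5 × 230.5/1000 × 0.9148 = 1.05431
  30–34: 5 × 241.5/1000 × 0.9059 = 1.09387
  35–39: 5 × 183.4/1000 × 0.8874 = 0.81375
  40–44: 5 × 54.0/1000 × 0.8698 = 0.23485
Sum = 3.64899
NRR = 0.48309 × 3.64899 = 1.76279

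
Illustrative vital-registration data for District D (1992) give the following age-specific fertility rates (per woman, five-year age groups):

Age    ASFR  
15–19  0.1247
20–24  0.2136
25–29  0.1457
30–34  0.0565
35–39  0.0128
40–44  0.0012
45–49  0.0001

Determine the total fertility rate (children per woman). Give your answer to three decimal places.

Sum of ASFRs = 0.1247 + 0.2136 + 0.1457 + 0.0565 + 0.0128 + 0.0012 + 0.0001 = 0.5546
TFR = 5 × 0.5546 = 2.773

2.773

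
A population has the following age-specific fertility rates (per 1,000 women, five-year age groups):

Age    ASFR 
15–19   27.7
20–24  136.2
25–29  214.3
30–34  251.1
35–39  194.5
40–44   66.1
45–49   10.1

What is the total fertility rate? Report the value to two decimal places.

Sum of ASFRs = 27.7 + 136.2 + 214.3 + 251.1 + 194.5 + 66.1 + 10.1 = 900.0
TFR = 5 × 900.0 / 1000 = 4.5

4.50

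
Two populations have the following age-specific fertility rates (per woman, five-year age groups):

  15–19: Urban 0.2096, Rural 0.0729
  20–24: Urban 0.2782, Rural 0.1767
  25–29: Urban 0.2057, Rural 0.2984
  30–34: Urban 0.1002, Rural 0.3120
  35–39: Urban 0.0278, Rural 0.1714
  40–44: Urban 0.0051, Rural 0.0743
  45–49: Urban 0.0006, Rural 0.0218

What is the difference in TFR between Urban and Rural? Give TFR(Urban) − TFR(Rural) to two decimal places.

-1.50

Urban:
  Sum of ASFRs = 0.2096 + 0.2782 + 0.2057 + 0.1002 + 0.0278 + 0.0051 + 0.0006 = 0.8272
  TFR = 5 × 0.8272 = 4.136
Rural:
  Sum of ASFRs = 0.0729 + 0.1767 + 0.2984 + 0.3120 + 0.1714 + 0.0743 + 0.0218 = 1.1275
  TFR = 5 × 1.1275 = 5.6375
Difference = 4.136 − 5.6375 = -1.5015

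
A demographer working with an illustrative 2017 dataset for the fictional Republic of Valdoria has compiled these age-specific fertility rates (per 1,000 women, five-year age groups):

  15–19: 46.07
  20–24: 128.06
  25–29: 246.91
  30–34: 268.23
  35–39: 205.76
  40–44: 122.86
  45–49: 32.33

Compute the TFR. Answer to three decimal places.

5.251

Sum of ASFRs = 46.07 + 128.06 + 246.91 + 268.23 + 205.76 + 122.86 + 32.33 = 1050.22
TFR = 5 × 1050.22 / 1000 = 5.2511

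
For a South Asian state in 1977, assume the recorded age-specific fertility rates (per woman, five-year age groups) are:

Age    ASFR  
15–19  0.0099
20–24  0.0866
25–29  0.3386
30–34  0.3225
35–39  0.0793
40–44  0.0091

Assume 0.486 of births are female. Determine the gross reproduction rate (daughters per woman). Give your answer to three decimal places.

Proportion female at birth = 0.486.
Sum of ASFRs = 0.0099 + 0.0866 + 0.3386 + 0.3225 + 0.0793 + 0.0091 = 0.8460
TFR = 5 × 0.8460 = 4.23
GRR = 0.486 × 4.23 = 2.05578

2.056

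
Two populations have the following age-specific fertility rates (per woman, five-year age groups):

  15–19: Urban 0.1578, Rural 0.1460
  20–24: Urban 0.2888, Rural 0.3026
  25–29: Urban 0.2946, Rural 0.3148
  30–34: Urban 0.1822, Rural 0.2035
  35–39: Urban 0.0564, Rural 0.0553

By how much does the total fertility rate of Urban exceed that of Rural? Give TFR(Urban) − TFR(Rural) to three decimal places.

Urban:
  Sum of ASFRs = 0.1578 + 0.2888 + 0.2946 + 0.1822 + 0.0564 = 0.9798
  TFR = 5 × 0.9798 = 4.899
Rural:
  Sum of ASFRs = 0.1460 + 0.3026 + 0.3148 + 0.2035 + 0.0553 = 1.0222
  TFR = 5 × 1.0222 = 5.111
Difference = 4.899 − 5.111 = -0.212

-0.212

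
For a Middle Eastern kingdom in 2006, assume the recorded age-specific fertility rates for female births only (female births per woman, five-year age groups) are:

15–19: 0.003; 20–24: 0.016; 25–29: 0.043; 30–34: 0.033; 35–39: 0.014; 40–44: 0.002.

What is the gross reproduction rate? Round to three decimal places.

0.555

Sum of female ASFRs = 0.003 + 0.016 + 0.043 + 0.033 + 0.014 + 0.002 = 0.111
GRR = 5 × 0.111 = 0.555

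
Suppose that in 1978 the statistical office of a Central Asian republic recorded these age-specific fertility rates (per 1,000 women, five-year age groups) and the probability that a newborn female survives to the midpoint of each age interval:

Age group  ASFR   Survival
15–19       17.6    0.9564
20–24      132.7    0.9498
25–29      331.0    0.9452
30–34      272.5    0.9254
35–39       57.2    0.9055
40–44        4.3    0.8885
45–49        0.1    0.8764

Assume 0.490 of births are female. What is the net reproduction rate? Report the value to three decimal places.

Proportion female at birth = 0.490.
Each age group contributes 5 × ASFR × survival:
  15–19: 5 × 17.6/1000 × 0.9564 = 0.08416
  20–24: 5 × 132.7/1000 × 0.9498 = 0.63019
  25–29: 5 × 331.0/1000 × 0.9452 = 1.56431
  30–34: 5 × 272.5/1000 × 0.9254 = 1.26086
  35–39: 5 × 57.2/1000 × 0.9055 = 0.25897
  40–44: 5 × 4.3/1000 × 0.8885 = 0.01910
  45–49: 5 × 0.1/1000 × 0.8764 = 0.00044
Sum = 3.81803
NRR = 0.490 × 3.81803 = 1.87083
NRR > 1, so each generation more than replaces itself.

1.871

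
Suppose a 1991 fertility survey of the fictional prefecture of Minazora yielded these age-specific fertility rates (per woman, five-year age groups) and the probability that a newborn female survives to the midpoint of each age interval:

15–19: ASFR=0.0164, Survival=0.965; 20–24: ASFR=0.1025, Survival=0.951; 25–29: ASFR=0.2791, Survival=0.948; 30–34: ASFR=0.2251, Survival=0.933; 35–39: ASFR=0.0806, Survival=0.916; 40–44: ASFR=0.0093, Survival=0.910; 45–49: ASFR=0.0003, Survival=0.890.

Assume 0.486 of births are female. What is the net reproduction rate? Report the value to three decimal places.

1.629

Proportion female at birth = 0.486.
Per-age-group product (5 × ASFR × survival probability):
  15–19: 5 × 0.0164 × 0.965 = 0.07913
  20–24: 5 × 0.1025 × 0.951 = 0.48739
  25–29: 5 × 0.2791 × 0.948 = 1.32293
  30–34: 5 × 0.2251 × 0.933 = 1.05009
  35–39: 5 × 0.0806 × 0.916 = 0.36915
  40–44: 5 × 0.0093 × 0.910 = 0.04232
  45–49: 5 × 0.0003 × 0.890 = 0.00134
Sum = 3.35235
NRR = 0.486 × 3.35235 = 1.62924
With NRR above 1 the population is above replacement fertility.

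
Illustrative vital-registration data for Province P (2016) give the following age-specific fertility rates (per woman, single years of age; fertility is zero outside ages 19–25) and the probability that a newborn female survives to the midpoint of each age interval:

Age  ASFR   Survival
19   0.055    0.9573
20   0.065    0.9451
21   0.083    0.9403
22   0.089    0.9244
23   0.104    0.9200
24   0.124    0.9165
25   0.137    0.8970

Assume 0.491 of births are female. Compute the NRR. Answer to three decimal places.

Proportion female at birth = 0.491.
Each age group contributes 1 × ASFR × survival:
  19: 1 × 0.055 × 0.9573 = 0.05265
  20: 1 × 0.065 × 0.9451 = 0.06143
  21: 1 × 0.083 × 0.9403 = 0.07804
  22: 1 × 0.089 × 0.9244 = 0.08227
  23: 1 × 0.104 × 0.9200 = 0.09568
  24: 1 × 0.124 × 0.9165 = 0.11365
  25: 1 × 0.137 × 0.8970 = 0.12289
Sum = 0.60661
NRR = 0.491 × 0.60661 = 0.29785

0.298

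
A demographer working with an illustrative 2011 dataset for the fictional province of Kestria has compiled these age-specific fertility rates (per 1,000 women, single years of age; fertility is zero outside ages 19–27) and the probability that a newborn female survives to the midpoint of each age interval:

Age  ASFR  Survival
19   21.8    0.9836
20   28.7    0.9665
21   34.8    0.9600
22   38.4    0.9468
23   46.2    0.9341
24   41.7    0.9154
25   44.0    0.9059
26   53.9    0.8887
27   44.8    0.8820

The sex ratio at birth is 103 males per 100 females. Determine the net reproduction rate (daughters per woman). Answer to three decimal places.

Proportion female at birth = 100 / (100 + 103) = 0.49261.
Survival-weighted fertility by age (1·fₓ·Sₓ):
  19: 1 × 21.8/1000 × 0.9836 = 0.02144
  20: 1 × 28.7/1000 × 0.9665 = 0.02774
  21: 1 × 34.8/1000 × 0.9600 = 0.03341
  22: 1 × 38.4/1000 × 0.9468 = 0.03636
  23: 1 × 46.2/1000 × 0.9341 = 0.04316
  24: 1 × 41.7/1000 × 0.9154 = 0.03817
  25: 1 × 44.0/1000 × 0.9059 = 0.03986
  26: 1 × 53.9/1000 × 0.8887 = 0.04790
  27: 1 × 44.8/1000 × 0.8820 = 0.03951
Sum = 0.32755
NRR = 0.49261 × 0.32755 = 0.16135

0.161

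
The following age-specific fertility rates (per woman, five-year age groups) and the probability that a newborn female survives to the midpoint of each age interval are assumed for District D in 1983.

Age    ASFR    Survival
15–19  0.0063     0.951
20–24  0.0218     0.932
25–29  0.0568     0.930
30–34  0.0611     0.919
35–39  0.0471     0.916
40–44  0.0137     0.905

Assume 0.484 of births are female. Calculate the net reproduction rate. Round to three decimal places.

0.462

Proportion female at birth = 0.484.
Survival-weighted fertility by age (5·fₓ·Sₓ):
  15–19: 5 × 0.0063 × 0.951 = 0.02996
  20–24: 5 × 0.0218 × 0.932 = 0.10159
  25–29: 5 × 0.0568 × 0.930 = 0.26412
  30–34: 5 × 0.0611 × 0.919 = 0.28075
  35–39: 5 × 0.0471 × 0.916 = 0.21572
  40–44: 5 × 0.0137 × 0.905 = 0.06199
Sum = 0.95413
NRR = 0.484 × 0.95413 = 0.46180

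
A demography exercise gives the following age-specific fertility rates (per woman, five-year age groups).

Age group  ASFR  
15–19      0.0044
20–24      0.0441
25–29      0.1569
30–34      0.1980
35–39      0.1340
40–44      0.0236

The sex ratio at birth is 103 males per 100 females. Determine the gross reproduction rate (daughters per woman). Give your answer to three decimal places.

Proportion female at birth = 100 / (100 + 103) = 0.49261.
Sum of ASFRs = 0.0044 + 0.0441 + 0.1569 + 0.1980 + 0.1340 + 0.0236 = 0.5610
TFR = 5 × 0.5610 = 2.805
GRR = 0.49261 × 2.805 = 1.38177

1.382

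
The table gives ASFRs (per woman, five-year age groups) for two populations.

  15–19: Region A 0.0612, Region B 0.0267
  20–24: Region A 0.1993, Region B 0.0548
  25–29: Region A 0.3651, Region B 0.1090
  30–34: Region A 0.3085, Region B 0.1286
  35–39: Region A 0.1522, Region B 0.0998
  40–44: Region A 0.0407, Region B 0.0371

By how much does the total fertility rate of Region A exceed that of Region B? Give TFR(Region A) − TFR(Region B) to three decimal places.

3.355

Region A:
  Sum of ASFRs = 0.0612 + 0.1993 + 0.3651 + 0.3085 + 0.1522 + 0.0407 = 1.1270
  TFR = 5 × 1.1270 = 5.635
Region B:
  Sum of ASFRs = 0.0267 + 0.0548 + 0.1090 + 0.1286 + 0.0998 + 0.0371 = 0.4560
  TFR = 5 × 0.4560 = 2.28
Difference = 5.635 − 2.28 = 3.355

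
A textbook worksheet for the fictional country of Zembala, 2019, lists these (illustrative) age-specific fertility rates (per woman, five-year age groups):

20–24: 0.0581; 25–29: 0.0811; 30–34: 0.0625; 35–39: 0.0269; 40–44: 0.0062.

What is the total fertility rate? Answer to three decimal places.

Sum of ASFRs = 0.0581 + 0.0811 + 0.0625 + 0.0269 + 0.0062 = 0.2348
TFR = 5 × 0.2348 = 1.174

1.174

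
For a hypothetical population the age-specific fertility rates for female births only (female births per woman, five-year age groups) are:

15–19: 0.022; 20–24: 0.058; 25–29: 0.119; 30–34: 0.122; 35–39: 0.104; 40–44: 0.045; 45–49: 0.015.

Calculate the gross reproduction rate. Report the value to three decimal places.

Sum of female ASFRs = 0.022 + 0.058 + 0.119 + 0.122 + 0.104 + 0.045 + 0.015 = 0.485
GRR = 5 × 0.485 = 2.425

2.425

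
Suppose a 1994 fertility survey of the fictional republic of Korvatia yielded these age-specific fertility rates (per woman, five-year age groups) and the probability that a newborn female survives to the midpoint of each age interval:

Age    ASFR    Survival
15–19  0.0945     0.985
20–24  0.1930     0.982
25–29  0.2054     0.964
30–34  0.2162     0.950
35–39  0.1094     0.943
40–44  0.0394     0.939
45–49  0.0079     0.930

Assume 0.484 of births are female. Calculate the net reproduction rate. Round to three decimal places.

2.017

Proportion female at birth = 0.484.
Each age group contributes 5 × ASFR × survival:
  15–19: 5 × 0.0945 × 0.985 = 0.46541
  20–24: 5 × 0.1930 × 0.982 = 0.94763
  25–29: 5 × 0.2054 × 0.964 = 0.99003
  30–34: 5 × 0.2162 × 0.950 = 1.02695
  35–39: 5 × 0.1094 × 0.943 = 0.51582
  40–44: 5 × 0.0394 × 0.939 = 0.18498
  45–49: 5 × 0.0079 × 0.930 = 0.03674
Sum = 4.16756
NRR = 0.484 × 4.16756 = 2.01710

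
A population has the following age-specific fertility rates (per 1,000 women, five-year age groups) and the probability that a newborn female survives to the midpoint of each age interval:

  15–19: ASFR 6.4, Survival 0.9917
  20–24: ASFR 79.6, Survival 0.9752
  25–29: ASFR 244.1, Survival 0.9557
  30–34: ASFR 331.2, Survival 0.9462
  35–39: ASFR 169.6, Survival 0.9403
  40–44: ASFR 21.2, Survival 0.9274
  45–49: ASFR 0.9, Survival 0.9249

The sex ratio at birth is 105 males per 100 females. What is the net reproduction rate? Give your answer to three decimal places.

1.977

Proportion female at birth = 100 / (100 + 105) = 0.48780.
Per-age-group product (5 × ASFR × survival probability):
  15–19: 5 × 6.4/1000 × 0.9917 = 0.03173
  20–24: 5 × 79.6/1000 × 0.9752 = 0.38813
  25–29: 5 × 244.1/1000 × 0.9557 = 1.16643
  30–34: 5 × 331.2/1000 × 0.9462 = 1.56691
  35–39: 5 × 169.6/1000 × 0.9403 = 0.79737
  40–44: 5 × 21.2/1000 × 0.9274 = 0.09830
  45–49: 5 × 0.9/1000 × 0.9249 = 0.00416
Sum = 4.05303
NRR = 0.48780 × 4.05303 = 1.97707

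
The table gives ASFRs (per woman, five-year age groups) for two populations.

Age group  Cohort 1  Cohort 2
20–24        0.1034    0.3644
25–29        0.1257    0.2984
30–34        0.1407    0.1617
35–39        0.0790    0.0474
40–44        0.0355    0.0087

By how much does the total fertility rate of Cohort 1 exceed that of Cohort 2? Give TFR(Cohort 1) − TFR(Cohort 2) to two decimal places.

-1.98

Cohort 1:
  Sum of ASFRs = 0.1034 + 0.1257 + 0.1407 + 0.0790 + 0.0355 = 0.4843
  TFR = 5 × 0.4843 = 2.4215
Cohort 2:
  Sum of ASFRs = 0.3644 + 0.2984 + 0.1617 + 0.0474 + 0.0087 = 0.8806
  TFR = 5 × 0.8806 = 4.403
Difference = 2.4215 − 4.403 = -1.9815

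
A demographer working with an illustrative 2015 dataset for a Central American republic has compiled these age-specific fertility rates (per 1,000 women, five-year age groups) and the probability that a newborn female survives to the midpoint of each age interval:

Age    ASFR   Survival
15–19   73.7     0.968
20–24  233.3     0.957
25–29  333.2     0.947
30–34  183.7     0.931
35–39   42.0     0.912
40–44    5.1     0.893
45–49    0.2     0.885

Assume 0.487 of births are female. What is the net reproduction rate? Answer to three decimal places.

Proportion female at birth = 0.487.
Each age group contributes 5 × ASFR × survival:
  15–19: 5 × 73.7/1000 × 0.968 = 0.35671
  20–24: 5 × 233.3/1000 × 0.957 = 1.11634
  25–29: 5 × 333.2/1000 × 0.947 = 1.57770
  30–34: 5 × 183.7/1000 × 0.931 = 0.85512
  35–39: 5 × 42.0/1000 × 0.912 = 0.19152
  40–44: 5 × 5.1/1000 × 0.893 = 0.02277
  45–49: 5 × 0.2/1000 × 0.885 = 0.00089
Sum = 4.12105
NRR = 0.487 × 4.12105 = 2.00695

2.007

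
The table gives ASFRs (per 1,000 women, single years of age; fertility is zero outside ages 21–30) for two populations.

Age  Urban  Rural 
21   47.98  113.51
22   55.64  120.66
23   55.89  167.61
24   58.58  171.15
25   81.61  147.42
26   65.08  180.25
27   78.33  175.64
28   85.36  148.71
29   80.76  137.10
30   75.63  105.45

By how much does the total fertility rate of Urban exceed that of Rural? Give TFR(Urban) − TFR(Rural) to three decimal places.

Urban:
  Sum of ASFRs = 47.98 + 55.64 + 55.89 + 58.58 + 81.61 + 65.08 + 78.33 + 85.36 + 80.76 + 75.63 = 684.86
  TFR = 684.86 / 1000 = 0.68486
Rural:
  Sum of ASFRs = 113.51 + 120.66 + 167.61 + 171.15 + 147.42 + 180.25 + 175.64 + 148.71 + 137.10 + 105.45 = 1467.50
  TFR = 1467.50 / 1000 = 1.4675
Difference = 0.68486 − 1.4675 = -0.78264

-0.783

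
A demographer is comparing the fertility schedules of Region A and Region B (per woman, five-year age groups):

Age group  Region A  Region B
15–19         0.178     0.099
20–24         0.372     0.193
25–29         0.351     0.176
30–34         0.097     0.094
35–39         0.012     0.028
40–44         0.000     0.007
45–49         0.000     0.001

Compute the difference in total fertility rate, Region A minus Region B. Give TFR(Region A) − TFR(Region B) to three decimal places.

Region A:
  Sum of ASFRs = 0.178 + 0.372 + 0.351 + 0.097 + 0.012 + 0.000 + 0.000 = 1.010
  TFR = 5 × 1.010 = 5.05
Region B:
  Sum of ASFRs = 0.099 + 0.193 + 0.176 + 0.094 + 0.028 + 0.007 + 0.001 = 0.598
  TFR = 5 × 0.598 = 2.99
Difference = 5.05 − 2.99 = 2.06

2.060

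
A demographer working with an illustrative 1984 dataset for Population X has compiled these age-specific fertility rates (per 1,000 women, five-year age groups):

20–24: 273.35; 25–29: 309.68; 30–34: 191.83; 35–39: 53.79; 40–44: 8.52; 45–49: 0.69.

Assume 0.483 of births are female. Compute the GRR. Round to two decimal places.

Proportion female at birth = 0.483.
Sum of ASFRs = 273.35 + 309.68 + 191.83 + 53.79 + 8.52 + 0.69 = 837.86
TFR = 5 × 837.86 / 1000 = 4.1893
GRR = 0.483 × 4.1893 = 2.02343

2.02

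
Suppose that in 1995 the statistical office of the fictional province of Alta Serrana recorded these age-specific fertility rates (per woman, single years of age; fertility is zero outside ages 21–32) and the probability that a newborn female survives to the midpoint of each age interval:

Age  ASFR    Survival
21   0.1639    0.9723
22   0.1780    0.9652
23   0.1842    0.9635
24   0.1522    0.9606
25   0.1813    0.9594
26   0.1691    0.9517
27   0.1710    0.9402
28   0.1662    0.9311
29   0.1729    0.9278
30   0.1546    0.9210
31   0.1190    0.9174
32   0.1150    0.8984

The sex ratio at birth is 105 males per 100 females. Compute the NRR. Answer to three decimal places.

Proportion female at birth = 100 / (100 + 105) = 0.48780.
Each age group contributes 1 × ASFR × survival:
  21: 1 × 0.1639 × 0.9723 = 0.15936
  22: 1 × 0.1780 × 0.9652 = 0.17181
  23: 1 × 0.1842 × 0.9635 = 0.17748
  24: 1 × 0.1522 × 0.9606 = 0.14620
  25: 1 × 0.1813 × 0.9594 = 0.17394
  26: 1 × 0.1691 × 0.9517 = 0.16093
  27: 1 × 0.1710 × 0.9402 = 0.16077
  28: 1 × 0.1662 × 0.9311 = 0.15475
  29: 1 × 0.1729 × 0.9278 = 0.16042
  30: 1 × 0.1546 × 0.9210 = 0.14239
  31: 1 × 0.1190 × 0.9174 = 0.10917
  32: 1 × 0.1150 × 0.8984 = 0.10332
Sum = 1.82054
NRR = 0.48780 × 1.82054 = 0.88806

0.888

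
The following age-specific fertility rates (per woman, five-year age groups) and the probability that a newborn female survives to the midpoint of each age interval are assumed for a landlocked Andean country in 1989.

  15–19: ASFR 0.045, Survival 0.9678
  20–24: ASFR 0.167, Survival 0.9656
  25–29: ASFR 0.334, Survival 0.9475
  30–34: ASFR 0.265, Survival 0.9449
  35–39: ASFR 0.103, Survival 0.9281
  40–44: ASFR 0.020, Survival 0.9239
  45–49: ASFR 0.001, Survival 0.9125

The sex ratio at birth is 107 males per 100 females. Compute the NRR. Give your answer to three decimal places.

2.142

Proportion female at birth = 100 / (100 + 107) = 0.48309.
Survival-weighted fertility by age (5·fₓ·Sₓ):
  15–19: 5 × 0.045 × 0.9678 = 0.21776
  20–24: 5 × 0.167 × 0.9656 = 0.80628
  25–29: 5 × 0.334 × 0.9475 = 1.58233
  30–34: 5 × 0.265 × 0.9449 = 1.25199
  35–39: 5 × 0.103 × 0.9281 = 0.47797
  40–44: 5 × 0.020 × 0.9239 = 0.09239
  45–49: 5 × 0.001 × 0.9125 = 0.00456
Sum = 4.43328
NRR = 0.48309 × 4.43328 = 2.14167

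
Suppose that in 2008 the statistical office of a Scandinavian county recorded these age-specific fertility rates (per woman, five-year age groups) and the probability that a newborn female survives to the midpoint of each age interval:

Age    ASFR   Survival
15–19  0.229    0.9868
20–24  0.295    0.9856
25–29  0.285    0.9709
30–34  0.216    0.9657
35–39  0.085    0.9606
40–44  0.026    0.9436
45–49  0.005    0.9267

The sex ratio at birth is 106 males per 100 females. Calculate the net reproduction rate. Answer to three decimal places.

Proportion female at birth = 100 / (100 + 106) = 0.48544.
Survival-weighted fertility by age (5·fₓ·Sₓ):
  15–19: 5 × 0.229 × 0.9868 = 1.12989
  20–24: 5 × 0.295 × 0.9856 = 1.45376
  25–29: 5 × 0.285 × 0.9709 = 1.38353
  30–34: 5 × 0.216 × 0.9657 = 1.04296
  35–39: 5 × 0.085 × 0.9606 = 0.40826
  40–44: 5 × 0.026 × 0.9436 = 0.12267
  45–49: 5 × 0.005 × 0.9267 = 0.02317
Sum = 5.56424
NRR = 0.48544 × 5.56424 = 2.70110
NRR > 1, so each generation more than replaces itself.

2.701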